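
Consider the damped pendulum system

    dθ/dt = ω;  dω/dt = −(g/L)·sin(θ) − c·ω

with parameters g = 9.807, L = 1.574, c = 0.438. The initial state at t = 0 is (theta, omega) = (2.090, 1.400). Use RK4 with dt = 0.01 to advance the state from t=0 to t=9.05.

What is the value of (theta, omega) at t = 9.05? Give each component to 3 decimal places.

(theta, omega) = (0.117, -0.688)

t=0.000: state=(2.090, 1.400)
step 1 (dt=0.01): k1=(1.400, -6.023), k2=(1.370, -5.988), k3=(1.370, -5.988), k4=(1.340, -5.954); state += dt/6·(k1+2k2+2k3+k4)
t=0.010: state=(2.104, 1.340)
t=0.020: state=(2.117, 1.281)
t=0.030: state=(2.129, 1.222)
continuing one RK4 step at a time; state shown every 50 steps (Δt=0.5):
t=0.500: state=(2.138, -1.106)
t=1.000: state=(0.966, -3.518)
t=1.500: state=(-0.832, -2.823)
t=2.000: state=(-1.443, 0.371)
t=2.500: state=(-0.597, 2.718)
t=3.000: state=(0.709, 1.875)
t=3.500: state=(0.980, -0.779)
t=4.000: state=(0.140, -2.165)
t=4.500: state=(-0.693, -0.804)
t=5.000: state=(-0.567, 1.179)
t=5.500: state=(0.190, 1.451)
t=6.000: state=(0.572, -0.050)
t=6.500: state=(0.204, -1.200)
t=7.000: state=(-0.336, -0.694)
t=7.500: state=(-0.366, 0.541)
t=8.000: state=(0.050, 0.890)
t=8.500: state=(0.323, 0.090)
t=9.000: state=(0.151, -0.661)
t=9.050: state=(0.117, -0.688)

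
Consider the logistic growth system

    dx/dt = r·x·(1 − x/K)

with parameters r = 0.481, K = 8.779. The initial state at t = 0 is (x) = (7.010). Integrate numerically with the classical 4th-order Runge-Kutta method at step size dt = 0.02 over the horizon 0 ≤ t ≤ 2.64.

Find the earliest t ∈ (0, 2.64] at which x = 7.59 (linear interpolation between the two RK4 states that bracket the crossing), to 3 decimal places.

t=0.000: state=(7.010)
step 1 (dt=0.02): k1=(0.679), k2=(0.677), k3=(0.677), k4=(0.676); state += dt/6·(k1+2k2+2k3+k4)
t=0.020: state=(7.024)
t=0.040: state=(7.037)
t=0.060: state=(7.050)
continuing one RK4 step at a time; state shown every 5 steps (Δt=0.1):
t=0.100: state=(7.077)
t=0.200: state=(7.142)
t=0.300: state=(7.205)
t=0.400: state=(7.266)
t=0.500: state=(7.326)
t=0.600: state=(7.383)
t=0.700: state=(7.438)
t=0.800: state=(7.492)
t=0.900: state=(7.544)
t=0.980: state=(7.584)
next step: t=1.000: state=(7.594) — x has crossed 7.59
linear interpolation between t=0.980 (7.58442) and t=1.000 (7.59432) → t≈0.991

t = 0.991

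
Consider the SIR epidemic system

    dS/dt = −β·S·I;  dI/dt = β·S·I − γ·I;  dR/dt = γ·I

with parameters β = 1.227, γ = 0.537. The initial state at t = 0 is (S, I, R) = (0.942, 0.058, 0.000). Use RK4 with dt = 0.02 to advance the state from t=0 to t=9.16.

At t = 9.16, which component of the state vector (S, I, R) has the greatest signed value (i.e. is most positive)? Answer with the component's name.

largest component: R

t=0.000: state=(0.942, 0.058, 0.000)
step 1 (dt=0.02): k1=(-0.067, 0.036, 0.031), k2=(-0.067, 0.036, 0.031), k3=(-0.067, 0.036, 0.031), k4=(-0.068, 0.036, 0.032); state += dt/6·(k1+2k2+2k3+k4)
t=0.020: state=(0.941, 0.059, 0.001)
t=0.040: state=(0.939, 0.059, 0.001)
t=0.060: state=(0.938, 0.060, 0.002)
continuing one RK4 step at a time; state shown every 25 steps (Δt=0.5):
t=0.500: state=(0.904, 0.078, 0.018)
t=1.000: state=(0.855, 0.103, 0.042)
t=1.500: state=(0.796, 0.130, 0.074)
t=2.000: state=(0.729, 0.159, 0.112)
t=2.500: state=(0.655, 0.186, 0.159)
t=3.000: state=(0.581, 0.208, 0.212)
t=3.500: state=(0.509, 0.222, 0.269)
t=4.000: state=(0.443, 0.227, 0.330)
t=4.500: state=(0.386, 0.224, 0.391)
t=5.000: state=(0.337, 0.213, 0.449)
t=5.500: state=(0.297, 0.198, 0.505)
t=6.000: state=(0.265, 0.180, 0.555)
t=6.500: state=(0.239, 0.160, 0.601)
t=7.000: state=(0.218, 0.141, 0.641)
t=7.500: state=(0.201, 0.123, 0.677)
t=8.000: state=(0.187, 0.105, 0.707)
t=8.500: state=(0.176, 0.090, 0.734)
t=9.000: state=(0.167, 0.077, 0.756)
t=9.160: state=(0.165, 0.073, 0.762)
compare at T: S=0.165, I=0.073, R=0.762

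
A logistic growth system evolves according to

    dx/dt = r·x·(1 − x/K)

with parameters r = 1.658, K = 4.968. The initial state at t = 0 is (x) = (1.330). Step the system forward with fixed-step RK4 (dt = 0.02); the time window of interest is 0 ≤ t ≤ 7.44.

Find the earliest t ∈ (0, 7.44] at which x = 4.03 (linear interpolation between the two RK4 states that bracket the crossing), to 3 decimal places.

t=0.000: state=(1.330)
step 1 (dt=0.02): k1=(1.615), k2=(1.627), k3=(1.627), k4=(1.640); state += dt/6·(k1+2k2+2k3+k4)
t=0.020: state=(1.363)
t=0.040: state=(1.396)
t=0.060: state=(1.429)
continuing one RK4 step at a time; state shown every 25 steps (Δt=0.5):
t=0.500: state=(2.264)
t=1.000: state=(3.266)
t=1.480: state=(4.022)
next step: t=1.500: state=(4.047) — x has crossed 4.03
linear interpolation between t=1.480 (4.02222) and t=1.500 (4.04736) → t≈1.486

t = 1.486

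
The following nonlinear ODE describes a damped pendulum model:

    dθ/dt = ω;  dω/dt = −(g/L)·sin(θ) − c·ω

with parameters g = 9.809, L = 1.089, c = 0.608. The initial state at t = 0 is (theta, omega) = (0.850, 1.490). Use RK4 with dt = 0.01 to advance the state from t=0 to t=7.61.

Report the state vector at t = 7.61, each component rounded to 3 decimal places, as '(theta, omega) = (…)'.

(theta, omega) = (-0.099, -0.048)

t=0.000: state=(0.850, 1.490)
step 1 (dt=0.01): k1=(1.490, -7.673), k2=(1.452, -7.694), k3=(1.452, -7.693), k4=(1.413, -7.712); state += dt/6·(k1+2k2+2k3+k4)
t=0.010: state=(0.865, 1.413)
t=0.020: state=(0.878, 1.336)
t=0.030: state=(0.891, 1.258)
continuing one RK4 step at a time; state shown every 25 steps (Δt=0.25):
t=0.250: state=(0.980, -0.426)
t=0.500: state=(0.671, -1.934)
t=0.750: state=(0.098, -2.440)
t=1.000: state=(-0.442, -1.696)
t=1.250: state=(-0.694, -0.279)
t=1.500: state=(-0.589, 1.054)
t=1.750: state=(-0.221, 1.743)
t=2.000: state=(0.202, 1.494)
t=2.250: state=(0.467, 0.554)
t=2.500: state=(0.470, -0.509)
t=2.750: state=(0.245, -1.188)
t=3.000: state=(-0.068, -1.197)
t=3.250: state=(-0.303, -0.613)
t=3.500: state=(-0.356, 0.184)
t=3.750: state=(-0.228, 0.781)
t=4.000: state=(-0.005, 0.914)
t=4.250: state=(0.189, 0.574)
t=4.500: state=(0.262, 0.000)
t=4.750: state=(0.196, -0.493)
t=5.000: state=(0.042, -0.675)
t=5.250: state=(-0.111, -0.495)
t=5.500: state=(-0.187, -0.096)
t=5.750: state=(-0.160, 0.294)
t=6.000: state=(-0.057, 0.484)
t=6.250: state=(0.060, 0.407)
t=6.500: state=(0.130, 0.138)
t=6.750: state=(0.126, -0.161)
t=7.000: state=(0.060, -0.339)
t=7.250: state=(-0.027, -0.322)
t=7.500: state=(-0.088, -0.148)
t=7.610: state=(-0.099, -0.048)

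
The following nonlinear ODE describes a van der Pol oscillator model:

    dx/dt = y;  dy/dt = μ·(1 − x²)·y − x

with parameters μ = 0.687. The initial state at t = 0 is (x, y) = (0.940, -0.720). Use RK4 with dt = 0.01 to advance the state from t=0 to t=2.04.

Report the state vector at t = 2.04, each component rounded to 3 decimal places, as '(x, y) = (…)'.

(x, y) = (-1.754, -0.328)

t=0.000: state=(0.940, -0.720)
step 1 (dt=0.01): k1=(-0.720, -0.998), k2=(-0.725, -0.998), k3=(-0.725, -0.998), k4=(-0.730, -0.998); state += dt/6·(k1+2k2+2k3+k4)
t=0.010: state=(0.933, -0.730)
t=0.020: state=(0.925, -0.740)
t=0.030: state=(0.918, -0.750)
continuing one RK4 step at a time; state shown every 10 steps (Δt=0.1):
t=0.100: state=(0.863, -0.820)
t=0.200: state=(0.776, -0.922)
t=0.300: state=(0.679, -1.026)
t=0.400: state=(0.571, -1.134)
t=0.500: state=(0.452, -1.245)
t=0.600: state=(0.321, -1.360)
t=0.700: state=(0.180, -1.476)
t=0.800: state=(0.026, -1.591)
t=0.900: state=(-0.138, -1.698)
t=1.000: state=(-0.313, -1.789)
t=1.100: state=(-0.495, -1.853)
t=1.200: state=(-0.682, -1.877)
t=1.300: state=(-0.869, -1.851)
t=1.400: state=(-1.050, -1.764)
t=1.500: state=(-1.220, -1.617)
t=1.600: state=(-1.372, -1.416)
t=1.700: state=(-1.502, -1.177)
t=1.800: state=(-1.606, -0.919)
t=1.900: state=(-1.685, -0.662)
t=2.000: state=(-1.739, -0.419)
t=2.040: state=(-1.754, -0.328)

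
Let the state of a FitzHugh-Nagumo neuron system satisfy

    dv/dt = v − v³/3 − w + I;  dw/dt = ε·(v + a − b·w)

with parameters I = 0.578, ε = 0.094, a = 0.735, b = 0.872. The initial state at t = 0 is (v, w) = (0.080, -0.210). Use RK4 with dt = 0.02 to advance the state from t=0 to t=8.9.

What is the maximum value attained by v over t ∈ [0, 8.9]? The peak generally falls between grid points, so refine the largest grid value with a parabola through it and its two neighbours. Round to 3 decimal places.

t=0.000: state=(0.080, -0.210)
step 1 (dt=0.02): k1=(0.868, 0.094), k2=(0.876, 0.095), k3=(0.876, 0.095), k4=(0.883, 0.095); state += dt/6·(k1+2k2+2k3+k4)
t=0.020: state=(0.098, -0.208)
t=0.040: state=(0.115, -0.206)
t=0.060: state=(0.133, -0.204)
continuing one RK4 step at a time; state shown every 25 steps (Δt=0.5):
t=0.500: state=(0.616, -0.152)
t=1.000: state=(1.276, -0.069)
t=1.500: state=(1.727, 0.038)
t=2.000: state=(1.873, 0.155)
t=2.500: state=(1.884, 0.269)
t=3.000: state=(1.855, 0.378)
t=3.500: state=(1.816, 0.481)
t=4.000: state=(1.773, 0.578)
t=4.500: state=(1.730, 0.670)
t=5.000: state=(1.686, 0.755)
t=5.500: state=(1.641, 0.835)
t=6.000: state=(1.596, 0.910)
t=6.500: state=(1.550, 0.980)
t=7.000: state=(1.503, 1.045)
t=7.500: state=(1.454, 1.105)
t=8.000: state=(1.405, 1.160)
t=8.500: state=(1.353, 1.211)
t=8.900: state=(1.310, 1.248)
largest grid value and its neighbours: v(2.280)=1.88721, v(2.300)=1.88727, v(2.320)=1.88725
parabola through these three points peaks at t≈2.304 with v≈1.88727

max v = 1.887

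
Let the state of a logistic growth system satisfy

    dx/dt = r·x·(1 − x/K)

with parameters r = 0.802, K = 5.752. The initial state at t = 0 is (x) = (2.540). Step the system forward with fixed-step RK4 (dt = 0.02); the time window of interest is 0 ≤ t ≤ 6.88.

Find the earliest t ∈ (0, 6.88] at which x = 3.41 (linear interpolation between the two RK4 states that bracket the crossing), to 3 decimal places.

t=0.000: state=(2.540)
step 1 (dt=0.02): k1=(1.138), k2=(1.139), k3=(1.139), k4=(1.140); state += dt/6·(k1+2k2+2k3+k4)
t=0.020: state=(2.563)
t=0.040: state=(2.586)
t=0.060: state=(2.608)
continuing one RK4 step at a time; state shown every 25 steps (Δt=0.5):
t=0.500: state=(3.115)
t=0.760: state=(3.409)
next step: t=0.780: state=(3.431) — x has crossed 3.41
linear interpolation between t=0.760 (3.40873) and t=0.780 (3.43097) → t≈0.761

t = 0.761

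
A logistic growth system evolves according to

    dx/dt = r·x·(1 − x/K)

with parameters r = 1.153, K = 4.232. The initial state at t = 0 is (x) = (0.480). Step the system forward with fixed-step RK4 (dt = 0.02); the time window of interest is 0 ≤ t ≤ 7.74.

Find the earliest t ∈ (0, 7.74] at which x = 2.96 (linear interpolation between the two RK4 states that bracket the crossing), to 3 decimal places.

t=0.000: state=(0.480)
step 1 (dt=0.02): k1=(0.491), k2=(0.495), k3=(0.495), k4=(0.499); state += dt/6·(k1+2k2+2k3+k4)
t=0.020: state=(0.490)
t=0.040: state=(0.500)
t=0.060: state=(0.510)
continuing one RK4 step at a time; state shown every 25 steps (Δt=0.5):
t=0.500: state=(0.785)
t=1.000: state=(1.220)
t=1.500: state=(1.773)
t=2.000: state=(2.379)
t=2.500: state=(2.944)
next step: t=2.520: state=(2.964) — x has crossed 2.96
linear interpolation between t=2.500 (2.94361) and t=2.520 (2.96418) → t≈2.516

t = 2.516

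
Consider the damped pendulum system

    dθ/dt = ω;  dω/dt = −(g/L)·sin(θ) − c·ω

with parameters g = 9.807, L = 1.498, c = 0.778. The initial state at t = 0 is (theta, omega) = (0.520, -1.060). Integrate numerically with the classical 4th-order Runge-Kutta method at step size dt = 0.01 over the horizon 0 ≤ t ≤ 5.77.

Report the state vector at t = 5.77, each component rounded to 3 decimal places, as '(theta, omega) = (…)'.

(theta, omega) = (-0.054, -0.073)

t=0.000: state=(0.520, -1.060)
step 1 (dt=0.01): k1=(-1.060, -2.428), k2=(-1.072, -2.389), k3=(-1.072, -2.388), k4=(-1.084, -2.349); state += dt/6·(k1+2k2+2k3+k4)
t=0.010: state=(0.509, -1.084)
t=0.020: state=(0.498, -1.107)
t=0.030: state=(0.487, -1.129)
continuing one RK4 step at a time; state shown every 20 steps (Δt=0.2):
t=0.200: state=(0.271, -1.375)
t=0.400: state=(-0.006, -1.331)
t=0.600: state=(-0.241, -0.980)
t=0.800: state=(-0.386, -0.452)
t=1.000: state=(-0.421, 0.099)
t=1.200: state=(-0.353, 0.550)
t=1.400: state=(-0.213, 0.812)
t=1.600: state=(-0.043, 0.848)
t=1.800: state=(0.112, 0.679)
t=2.000: state=(0.219, 0.373)
t=2.200: state=(0.259, 0.025)
t=2.400: state=(0.232, -0.278)
t=2.600: state=(0.155, -0.474)
t=2.800: state=(0.052, -0.530)
t=3.000: state=(-0.048, -0.452)
t=3.200: state=(-0.123, -0.279)
t=3.400: state=(-0.157, -0.065)
t=3.600: state=(-0.150, 0.134)
t=3.800: state=(-0.108, 0.272)
t=4.000: state=(-0.046, 0.327)
t=4.200: state=(0.017, 0.296)
t=4.400: state=(0.067, 0.199)
t=4.600: state=(0.095, 0.069)
t=4.800: state=(0.095, -0.058)
t=5.000: state=(0.073, -0.154)
t=5.200: state=(0.037, -0.199)
t=5.400: state=(-0.003, -0.190)
t=5.600: state=(-0.036, -0.138)
t=5.770: state=(-0.054, -0.073)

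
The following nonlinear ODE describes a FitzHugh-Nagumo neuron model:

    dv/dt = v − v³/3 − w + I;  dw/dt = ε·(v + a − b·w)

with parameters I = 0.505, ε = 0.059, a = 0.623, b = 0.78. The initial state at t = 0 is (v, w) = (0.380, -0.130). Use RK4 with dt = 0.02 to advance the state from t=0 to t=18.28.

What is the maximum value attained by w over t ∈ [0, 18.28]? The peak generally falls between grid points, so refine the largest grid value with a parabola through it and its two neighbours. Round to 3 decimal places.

t=0.000: state=(0.380, -0.130)
step 1 (dt=0.02): k1=(0.997, 0.065), k2=(1.005, 0.066), k3=(1.005, 0.066), k4=(1.012, 0.066); state += dt/6·(k1+2k2+2k3+k4)
t=0.020: state=(0.400, -0.129)
t=0.040: state=(0.420, -0.127)
t=0.060: state=(0.441, -0.126)
continuing one RK4 step at a time; state shown every 50 steps (Δt=1):
t=1.000: state=(1.524, -0.033)
t=2.000: state=(1.886, 0.107)
t=3.000: state=(1.868, 0.247)
t=4.000: state=(1.816, 0.378)
t=5.000: state=(1.762, 0.500)
t=6.000: state=(1.706, 0.613)
t=7.000: state=(1.648, 0.718)
t=8.000: state=(1.590, 0.815)
t=9.000: state=(1.529, 0.905)
t=10.000: state=(1.466, 0.986)
t=11.000: state=(1.399, 1.060)
t=12.000: state=(1.327, 1.127)
t=13.000: state=(1.249, 1.187)
t=14.000: state=(1.161, 1.239)
t=15.000: state=(1.058, 1.283)
t=16.000: state=(0.926, 1.319)
t=17.000: state=(0.739, 1.344)
t=18.000: state=(0.413, 1.353)
t=18.280: state=(0.268, 1.352)
largest grid value and its neighbours: w(17.940)=1.35328, w(17.960)=1.35329, w(17.980)=1.35328
parabola through these three points peaks at t≈17.957 with w≈1.35329

max w = 1.353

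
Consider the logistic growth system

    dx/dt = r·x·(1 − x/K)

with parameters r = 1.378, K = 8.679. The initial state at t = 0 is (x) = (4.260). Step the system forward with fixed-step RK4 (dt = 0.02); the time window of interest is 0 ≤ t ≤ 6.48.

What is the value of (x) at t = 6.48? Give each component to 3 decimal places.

(x) = (8.678)

t=0.000: state=(4.260)
step 1 (dt=0.02): k1=(2.989), k2=(2.990), k3=(2.990), k4=(2.990); state += dt/6·(k1+2k2+2k3+k4)
t=0.020: state=(4.320)
t=0.040: state=(4.380)
t=0.060: state=(4.439)
continuing one RK4 step at a time; state shown every 25 steps (Δt=0.5):
t=0.500: state=(5.707)
t=1.000: state=(6.880)
t=1.500: state=(7.672)
t=2.000: state=(8.142)
t=2.500: state=(8.401)
t=3.000: state=(8.537)
t=3.500: state=(8.607)
t=4.000: state=(8.643)
t=4.500: state=(8.661)
t=5.000: state=(8.670)
t=5.500: state=(8.674)
t=6.000: state=(8.677)
t=6.480: state=(8.678)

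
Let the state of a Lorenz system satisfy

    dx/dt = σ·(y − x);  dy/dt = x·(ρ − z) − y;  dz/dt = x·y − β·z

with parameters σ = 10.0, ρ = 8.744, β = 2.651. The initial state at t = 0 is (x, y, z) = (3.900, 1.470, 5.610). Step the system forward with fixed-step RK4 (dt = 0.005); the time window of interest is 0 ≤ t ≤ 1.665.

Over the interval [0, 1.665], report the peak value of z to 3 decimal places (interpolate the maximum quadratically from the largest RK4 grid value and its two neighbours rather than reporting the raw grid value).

max z = 9.964

t=0.000: state=(3.900, 1.470, 5.610)
step 1 (dt=0.005): k1=(-24.300, 10.753, -9.139), k2=(-23.424, 10.623, -9.065), k3=(-23.449, 10.630, -9.063), k4=(-22.596, 10.503, -8.990); state += dt/6·(k1+2k2+2k3+k4)
t=0.005: state=(3.783, 1.523, 5.565)
t=0.010: state=(3.674, 1.575, 5.520)
t=0.015: state=(3.573, 1.626, 5.476)
continuing one RK4 step at a time; state shown every 20 steps (Δt=0.1):
t=0.100: state=(2.711, 2.379, 4.833)
t=0.200: state=(2.808, 3.226, 4.376)
t=0.300: state=(3.428, 4.217, 4.377)
t=0.400: state=(4.333, 5.325, 5.000)
t=0.500: state=(5.322, 6.246, 6.334)
t=0.600: state=(6.036, 6.469, 8.105)
t=0.700: state=(6.092, 5.762, 9.538)
t=0.800: state=(5.461, 4.607, 9.956)
t=0.900: state=(4.559, 3.686, 9.437)
t=1.000: state=(3.820, 3.241, 8.486)
t=1.100: state=(3.418, 3.189, 7.512)
t=1.200: state=(3.344, 3.412, 6.731)
t=1.300: state=(3.533, 3.832, 6.252)
t=1.400: state=(3.919, 4.380, 6.142)
t=1.500: state=(4.423, 4.950, 6.431)
t=1.600: state=(4.924, 5.372, 7.074)
t=1.665: state=(5.173, 5.481, 7.598)
largest grid value and its neighbours: z(0.785)=9.96356, z(0.790)=9.96366, z(0.795)=9.96121
parabola through these three points peaks at t≈0.788 with z≈9.96393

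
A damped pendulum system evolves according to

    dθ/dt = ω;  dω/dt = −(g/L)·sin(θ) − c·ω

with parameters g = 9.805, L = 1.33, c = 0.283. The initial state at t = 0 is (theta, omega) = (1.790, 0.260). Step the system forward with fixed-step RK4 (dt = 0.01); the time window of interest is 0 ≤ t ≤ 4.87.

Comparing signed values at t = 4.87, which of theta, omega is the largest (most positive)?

t=0.000: state=(1.790, 0.260)
step 1 (dt=0.01): k1=(0.260, -7.269), k2=(0.224, -7.257), k3=(0.224, -7.257), k4=(0.187, -7.245); state += dt/6·(k1+2k2+2k3+k4)
t=0.010: state=(1.792, 0.187)
t=0.020: state=(1.794, 0.115)
t=0.030: state=(1.795, 0.043)
continuing one RK4 step at a time; state shown every 20 steps (Δt=0.2):
t=0.200: state=(1.699, -1.160)
t=0.400: state=(1.330, -2.520)
t=0.600: state=(0.709, -3.594)
t=0.800: state=(-0.053, -3.848)
t=1.000: state=(-0.759, -3.061)
t=1.200: state=(-1.238, -1.680)
t=1.400: state=(-1.424, -0.189)
t=1.600: state=(-1.318, 1.232)
t=1.800: state=(-0.943, 2.465)
t=2.000: state=(-0.365, 3.200)
t=2.200: state=(0.278, 3.078)
t=2.400: state=(0.811, 2.152)
t=2.600: state=(1.114, 0.843)
t=2.800: state=(1.146, -0.513)
t=3.000: state=(0.918, -1.727)
t=3.200: state=(0.480, -2.560)
t=3.400: state=(-0.060, -2.714)
t=3.600: state=(-0.554, -2.119)
t=3.800: state=(-0.876, -1.046)
t=4.000: state=(-0.964, 0.169)
t=4.200: state=(-0.814, 1.288)
t=4.400: state=(-0.470, 2.085)
t=4.600: state=(-0.019, 2.316)
t=4.800: state=(0.413, 1.897)
t=4.870: state=(0.536, 1.626)
compare at T: theta=0.536, omega=1.626

largest component: omega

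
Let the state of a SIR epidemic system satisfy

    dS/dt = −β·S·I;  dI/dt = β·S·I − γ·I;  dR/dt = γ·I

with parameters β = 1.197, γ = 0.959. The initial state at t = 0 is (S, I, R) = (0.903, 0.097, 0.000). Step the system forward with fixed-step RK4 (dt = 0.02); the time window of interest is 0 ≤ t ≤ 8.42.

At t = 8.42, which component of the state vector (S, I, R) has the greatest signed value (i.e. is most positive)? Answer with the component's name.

t=0.000: state=(0.903, 0.097, 0.000)
step 1 (dt=0.02): k1=(-0.105, 0.012, 0.093), k2=(-0.105, 0.012, 0.093), k3=(-0.105, 0.012, 0.093), k4=(-0.105, 0.012, 0.093); state += dt/6·(k1+2k2+2k3+k4)
t=0.020: state=(0.901, 0.097, 0.002)
t=0.040: state=(0.899, 0.097, 0.004)
t=0.060: state=(0.897, 0.098, 0.006)
continuing one RK4 step at a time; state shown every 25 steps (Δt=0.5):
t=0.500: state=(0.851, 0.101, 0.048)
t=1.000: state=(0.800, 0.103, 0.097)
t=1.500: state=(0.753, 0.101, 0.146)
t=2.000: state=(0.709, 0.097, 0.194)
t=2.500: state=(0.670, 0.091, 0.239)
t=3.000: state=(0.636, 0.083, 0.281)
t=3.500: state=(0.607, 0.075, 0.319)
t=4.000: state=(0.582, 0.066, 0.352)
t=4.500: state=(0.561, 0.057, 0.382)
t=5.000: state=(0.543, 0.050, 0.407)
t=5.500: state=(0.528, 0.042, 0.429)
t=6.000: state=(0.516, 0.036, 0.448)
t=6.500: state=(0.506, 0.030, 0.464)
t=7.000: state=(0.498, 0.025, 0.477)
t=7.500: state=(0.491, 0.021, 0.488)
t=8.000: state=(0.485, 0.017, 0.497)
t=8.420: state=(0.482, 0.015, 0.504)
compare at T: S=0.482, I=0.015, R=0.504

largest component: R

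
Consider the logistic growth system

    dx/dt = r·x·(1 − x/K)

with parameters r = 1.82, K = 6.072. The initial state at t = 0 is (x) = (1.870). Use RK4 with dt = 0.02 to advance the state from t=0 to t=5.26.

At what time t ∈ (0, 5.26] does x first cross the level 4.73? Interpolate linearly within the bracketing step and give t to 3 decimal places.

t=0.000: state=(1.870)
step 1 (dt=0.02): k1=(2.355), k2=(2.372), k3=(2.372), k4=(2.388); state += dt/6·(k1+2k2+2k3+k4)
t=0.020: state=(1.917)
t=0.040: state=(1.966)
t=0.060: state=(2.014)
continuing one RK4 step at a time; state shown every 10 steps (Δt=0.2):
t=0.200: state=(2.371)
t=0.400: state=(2.912)
t=0.600: state=(3.462)
t=0.800: state=(3.984)
t=1.000: state=(4.451)
t=1.120: state=(4.697)
next step: t=1.140: state=(4.736) — x has crossed 4.73
linear interpolation between t=1.120 (4.69733) and t=1.140 (4.73565) → t≈1.137

t = 1.137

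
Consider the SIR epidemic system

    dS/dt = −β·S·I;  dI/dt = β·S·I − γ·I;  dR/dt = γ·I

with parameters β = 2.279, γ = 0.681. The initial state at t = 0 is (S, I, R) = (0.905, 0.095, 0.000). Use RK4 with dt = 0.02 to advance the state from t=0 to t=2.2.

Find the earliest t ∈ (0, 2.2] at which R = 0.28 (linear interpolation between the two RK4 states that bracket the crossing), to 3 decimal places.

t=0.000: state=(0.905, 0.095, 0.000)
step 1 (dt=0.02): k1=(-0.196, 0.131, 0.065), k2=(-0.198, 0.133, 0.066), k3=(-0.198, 0.133, 0.066), k4=(-0.201, 0.134, 0.067); state += dt/6·(k1+2k2+2k3+k4)
t=0.020: state=(0.901, 0.098, 0.001)
t=0.040: state=(0.897, 0.100, 0.003)
t=0.060: state=(0.893, 0.103, 0.004)
continuing one RK4 step at a time; state shown every 5 steps (Δt=0.1):
t=0.100: state=(0.884, 0.109, 0.007)
t=0.200: state=(0.861, 0.124, 0.015)
t=0.300: state=(0.836, 0.141, 0.024)
t=0.400: state=(0.808, 0.158, 0.034)
t=0.500: state=(0.777, 0.177, 0.045)
t=0.600: state=(0.745, 0.197, 0.058)
t=0.700: state=(0.711, 0.217, 0.072)
t=0.800: state=(0.675, 0.238, 0.088)
t=0.900: state=(0.638, 0.258, 0.105)
t=1.000: state=(0.600, 0.277, 0.123)
t=1.100: state=(0.562, 0.296, 0.142)
t=1.200: state=(0.524, 0.313, 0.163)
t=1.300: state=(0.487, 0.328, 0.185)
t=1.400: state=(0.452, 0.341, 0.208)
t=1.500: state=(0.417, 0.351, 0.231)
t=1.600: state=(0.385, 0.360, 0.255)
t=1.680: state=(0.360, 0.364, 0.275)
next step: t=1.700: state=(0.354, 0.365, 0.280) — R has crossed 0.28
linear interpolation between t=1.680 (0.27520) and t=1.700 (0.28018) → t≈1.699

t = 1.699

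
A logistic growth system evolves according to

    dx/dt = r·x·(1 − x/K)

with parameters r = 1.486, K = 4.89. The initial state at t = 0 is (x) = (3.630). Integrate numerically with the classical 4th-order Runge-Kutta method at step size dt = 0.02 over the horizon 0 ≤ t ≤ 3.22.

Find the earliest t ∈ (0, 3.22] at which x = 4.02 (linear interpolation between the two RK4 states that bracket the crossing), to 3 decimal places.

t = 0.318

t=0.000: state=(3.630)
step 1 (dt=0.02): k1=(1.390), k2=(1.380), k3=(1.380), k4=(1.370); state += dt/6·(k1+2k2+2k3+k4)
t=0.020: state=(3.658)
t=0.040: state=(3.685)
t=0.060: state=(3.712)
continuing one RK4 step at a time; state shown every 10 steps (Δt=0.2):
t=0.200: state=(3.888)
t=0.300: state=(4.001)
next step: t=0.320: state=(4.022) — x has crossed 4.02
linear interpolation between t=0.300 (4.00080) and t=0.320 (4.02221) → t≈0.318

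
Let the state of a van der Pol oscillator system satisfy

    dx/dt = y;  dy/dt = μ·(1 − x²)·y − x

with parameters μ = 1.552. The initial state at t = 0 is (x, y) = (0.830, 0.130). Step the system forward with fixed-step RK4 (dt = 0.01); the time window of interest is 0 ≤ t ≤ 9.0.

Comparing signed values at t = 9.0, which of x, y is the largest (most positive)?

t=0.000: state=(0.830, 0.130)
step 1 (dt=0.01): k1=(0.130, -0.767), k2=(0.126, -0.770), k3=(0.126, -0.770), k4=(0.122, -0.773); state += dt/6·(k1+2k2+2k3+k4)
t=0.010: state=(0.831, 0.122)
t=0.020: state=(0.832, 0.115)
t=0.030: state=(0.834, 0.107)
continuing one RK4 step at a time; state shown every 50 steps (Δt=0.5):
t=0.500: state=(0.790, -0.305)
t=1.000: state=(0.501, -0.899)
t=1.500: state=(-0.198, -2.014)
t=2.000: state=(-1.388, -2.087)
t=2.500: state=(-1.853, -0.046)
t=3.000: state=(-1.727, 0.426)
t=3.500: state=(-1.469, 0.604)
t=4.000: state=(-1.107, 0.878)
t=4.500: state=(-0.524, 1.577)
t=5.000: state=(0.652, 3.188)
t=5.500: state=(1.906, 1.003)
t=6.000: state=(1.975, -0.287)
t=6.500: state=(1.779, -0.462)
t=7.000: state=(1.518, -0.590)
t=7.500: state=(1.171, -0.827)
t=8.000: state=(0.634, -1.425)
t=8.500: state=(-0.427, -2.985)
t=9.000: state=(-1.818, -1.480)
compare at T: x=-1.818, y=-1.480

largest component: y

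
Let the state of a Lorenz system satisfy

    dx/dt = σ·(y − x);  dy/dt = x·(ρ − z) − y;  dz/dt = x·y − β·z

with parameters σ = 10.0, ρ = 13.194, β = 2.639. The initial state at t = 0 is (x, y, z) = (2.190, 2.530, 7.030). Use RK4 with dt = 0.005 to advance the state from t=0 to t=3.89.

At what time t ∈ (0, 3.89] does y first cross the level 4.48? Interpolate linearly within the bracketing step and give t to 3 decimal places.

t=0.000: state=(2.190, 2.530, 7.030)
step 1 (dt=0.005): k1=(3.400, 10.969, -13.011), k2=(3.589, 11.066, -12.844), k3=(3.587, 11.067, -12.843), k4=(3.774, 11.166, -12.674); state += dt/6·(k1+2k2+2k3+k4)
t=0.005: state=(2.208, 2.585, 6.966)
t=0.010: state=(2.228, 2.642, 6.903)
t=0.015: state=(2.249, 2.699, 6.842)
t=0.130: state=(3.202, 4.403, 6.002)
next step: t=0.135: state=(3.263, 4.497, 5.995) — y has crossed 4.48
linear interpolation between t=0.130 (4.40303) and t=0.135 (4.49708) → t≈0.134

t = 0.134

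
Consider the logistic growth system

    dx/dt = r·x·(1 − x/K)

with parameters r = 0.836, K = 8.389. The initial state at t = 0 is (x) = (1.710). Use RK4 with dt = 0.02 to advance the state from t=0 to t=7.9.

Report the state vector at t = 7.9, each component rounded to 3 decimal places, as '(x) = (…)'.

t=0.000: state=(1.710)
step 1 (dt=0.02): k1=(1.138), k2=(1.144), k3=(1.144), k4=(1.149); state += dt/6·(k1+2k2+2k3+k4)
t=0.020: state=(1.733)
t=0.040: state=(1.756)
t=0.060: state=(1.779)
continuing one RK4 step at a time; state shown every 25 steps (Δt=0.5):
t=0.500: state=(2.349)
t=1.000: state=(3.115)
t=1.500: state=(3.967)
t=2.000: state=(4.839)
t=2.500: state=(5.656)
t=3.000: state=(6.365)
t=3.500: state=(6.937)
t=4.000: state=(7.373)
t=4.500: state=(7.691)
t=5.000: state=(7.916)
t=5.500: state=(8.071)
t=6.000: state=(8.177)
t=6.500: state=(8.248)
t=7.000: state=(8.296)
t=7.500: state=(8.327)
t=7.900: state=(8.345)

(x) = (8.345)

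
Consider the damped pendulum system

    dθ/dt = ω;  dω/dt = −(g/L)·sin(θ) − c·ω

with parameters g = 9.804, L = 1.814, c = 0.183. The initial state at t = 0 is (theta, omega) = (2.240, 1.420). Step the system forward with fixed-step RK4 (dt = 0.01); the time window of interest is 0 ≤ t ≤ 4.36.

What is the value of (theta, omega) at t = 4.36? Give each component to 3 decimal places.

(theta, omega) = (1.367, -1.550)

t=0.000: state=(2.240, 1.420)
step 1 (dt=0.01): k1=(1.420, -4.499), k2=(1.398, -4.471), k3=(1.398, -4.471), k4=(1.375, -4.443); state += dt/6·(k1+2k2+2k3+k4)
t=0.010: state=(2.254, 1.375)
t=0.020: state=(2.268, 1.331)
t=0.030: state=(2.281, 1.288)
continuing one RK4 step at a time; state shown every 20 steps (Δt=0.2):
t=0.200: state=(2.441, 0.618)
t=0.400: state=(2.496, -0.056)
t=0.600: state=(2.419, -0.716)
t=0.800: state=(2.204, -1.463)
t=1.000: state=(1.824, -2.358)
t=1.200: state=(1.255, -3.320)
t=1.400: state=(0.514, -4.009)
t=1.600: state=(-0.299, -3.973)
t=1.800: state=(-1.024, -3.180)
t=2.000: state=(-1.549, -2.052)
t=2.200: state=(-1.846, -0.932)
t=2.400: state=(-1.927, 0.104)
t=2.600: state=(-1.806, 1.109)
t=2.800: state=(-1.483, 2.122)
t=3.000: state=(-0.963, 3.037)
t=3.200: state=(-0.295, 3.547)
t=3.400: state=(0.407, 3.355)
t=3.600: state=(1.005, 2.544)
t=3.800: state=(1.407, 1.460)
t=4.000: state=(1.588, 0.349)
t=4.200: state=(1.550, -0.724)
t=4.360: state=(1.367, -1.550)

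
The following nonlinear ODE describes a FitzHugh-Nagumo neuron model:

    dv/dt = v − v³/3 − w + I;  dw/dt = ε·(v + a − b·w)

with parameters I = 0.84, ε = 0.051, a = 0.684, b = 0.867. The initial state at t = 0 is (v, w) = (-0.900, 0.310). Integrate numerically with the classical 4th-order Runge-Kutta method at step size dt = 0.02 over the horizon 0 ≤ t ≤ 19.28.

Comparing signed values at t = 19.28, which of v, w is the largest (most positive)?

largest component: v

t=0.000: state=(-0.900, 0.310)
step 1 (dt=0.02): k1=(-0.127, -0.025), k2=(-0.127, -0.025), k3=(-0.127, -0.025), k4=(-0.127, -0.025); state += dt/6·(k1+2k2+2k3+k4)
t=0.020: state=(-0.903, 0.310)
t=0.040: state=(-0.905, 0.309)
t=0.060: state=(-0.908, 0.309)
continuing one RK4 step at a time; state shown every 50 steps (Δt=1):
t=1.000: state=(-1.021, 0.283)
t=2.000: state=(-1.109, 0.251)
t=3.000: state=(-1.152, 0.218)
t=4.000: state=(-1.154, 0.185)
t=5.000: state=(-1.129, 0.154)
t=6.000: state=(-1.083, 0.126)
t=7.000: state=(-1.020, 0.102)
t=8.000: state=(-0.939, 0.083)
t=9.000: state=(-0.828, 0.070)
t=10.000: state=(-0.662, 0.063)
t=11.000: state=(-0.362, 0.068)
t=12.000: state=(0.333, 0.096)
t=13.000: state=(1.574, 0.174)
t=14.000: state=(1.943, 0.292)
t=15.000: state=(1.930, 0.411)
t=16.000: state=(1.890, 0.522)
t=17.000: state=(1.848, 0.627)
t=18.000: state=(1.806, 0.725)
t=19.000: state=(1.764, 0.817)
t=19.280: state=(1.752, 0.842)
compare at T: v=1.752, w=0.842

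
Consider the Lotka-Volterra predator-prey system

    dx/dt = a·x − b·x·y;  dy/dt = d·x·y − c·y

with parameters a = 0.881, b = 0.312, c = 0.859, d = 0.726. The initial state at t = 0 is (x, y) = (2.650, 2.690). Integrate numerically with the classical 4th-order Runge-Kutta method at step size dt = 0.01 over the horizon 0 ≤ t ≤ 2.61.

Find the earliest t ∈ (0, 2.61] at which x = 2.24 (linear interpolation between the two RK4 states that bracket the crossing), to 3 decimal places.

t=0.000: state=(2.650, 2.690)
step 1 (dt=0.01): k1=(0.111, 2.865), k2=(0.099, 2.881), k3=(0.099, 2.881), k4=(0.087, 2.897); state += dt/6·(k1+2k2+2k3+k4)
t=0.010: state=(2.651, 2.719)
t=0.020: state=(2.652, 2.748)
t=0.030: state=(2.652, 2.777)
continuing one RK4 step at a time; state shown every 10 steps (Δt=0.1):
t=0.100: state=(2.649, 2.993)
t=0.200: state=(2.621, 3.326)
t=0.300: state=(2.566, 3.685)
t=0.400: state=(2.484, 4.063)
t=0.500: state=(2.375, 4.448)
t=0.600: state=(2.244, 4.828)
next step: t=0.610: state=(2.230, 4.865) — x has crossed 2.24
linear interpolation between t=0.600 (2.24443) and t=0.610 (2.23031) → t≈0.603

t = 0.603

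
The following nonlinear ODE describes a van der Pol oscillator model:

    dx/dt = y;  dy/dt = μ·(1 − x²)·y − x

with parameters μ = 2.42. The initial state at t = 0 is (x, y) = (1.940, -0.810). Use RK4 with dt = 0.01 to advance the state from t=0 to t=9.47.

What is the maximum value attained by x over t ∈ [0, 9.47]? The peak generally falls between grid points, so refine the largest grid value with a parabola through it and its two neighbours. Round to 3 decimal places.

t=0.000: state=(1.940, -0.810)
step 1 (dt=0.01): k1=(-0.810, 3.477), k2=(-0.793, 3.335), k3=(-0.793, 3.340), k4=(-0.777, 3.204); state += dt/6·(k1+2k2+2k3+k4)
t=0.010: state=(1.932, -0.777)
t=0.020: state=(1.924, -0.746)
t=0.030: state=(1.917, -0.717)
continuing one RK4 step at a time; state shown every 50 steps (Δt=0.5):
t=0.500: state=(1.702, -0.375)
t=1.000: state=(1.505, -0.428)
t=1.500: state=(1.259, -0.577)
t=2.000: state=(0.889, -0.975)
t=2.500: state=(0.096, -2.607)
t=3.000: state=(-1.719, -2.503)
t=3.500: state=(-2.005, 0.187)
t=4.000: state=(-1.875, 0.293)
t=4.500: state=(-1.717, 0.341)
t=5.000: state=(-1.530, 0.413)
t=5.500: state=(-1.294, 0.550)
t=6.000: state=(-0.948, 0.894)
t=6.500: state=(-0.249, 2.237)
t=7.000: state=(1.533, 3.347)
t=7.500: state=(2.015, -0.136)
t=8.000: state=(1.894, -0.288)
t=8.500: state=(1.739, -0.334)
t=9.000: state=(1.556, -0.401)
t=9.470: state=(1.344, -0.516)
largest grid value and its neighbours: x(7.400)=2.02204, x(7.410)=2.02207, x(7.420)=2.02190
parabola through these three points peaks at t≈7.406 with x≈2.02208

max x = 2.022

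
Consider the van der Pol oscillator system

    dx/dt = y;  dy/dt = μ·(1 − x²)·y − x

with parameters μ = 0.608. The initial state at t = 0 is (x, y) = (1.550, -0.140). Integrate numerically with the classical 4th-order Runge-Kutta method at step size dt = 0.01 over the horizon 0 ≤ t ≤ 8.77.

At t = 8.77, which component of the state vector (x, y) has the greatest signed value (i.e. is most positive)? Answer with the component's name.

t=0.000: state=(1.550, -0.140)
step 1 (dt=0.01): k1=(-0.140, -1.431), k2=(-0.147, -1.424), k3=(-0.147, -1.424), k4=(-0.154, -1.417); state += dt/6·(k1+2k2+2k3+k4)
t=0.010: state=(1.549, -0.154)
t=0.020: state=(1.547, -0.168)
t=0.030: state=(1.545, -0.182)
continuing one RK4 step at a time; state shown every 50 steps (Δt=0.5):
t=0.500: state=(1.325, -0.724)
t=1.000: state=(0.840, -1.219)
t=1.500: state=(0.089, -1.801)
t=2.000: state=(-0.914, -2.055)
t=2.500: state=(-1.722, -0.983)
t=3.000: state=(-1.894, 0.182)
t=3.500: state=(-1.644, 0.754)
t=4.000: state=(-1.163, 1.175)
t=4.500: state=(-0.446, 1.724)
t=5.000: state=(0.569, 2.267)
t=5.500: state=(1.599, 1.545)
t=6.000: state=(1.986, 0.094)
t=6.500: state=(1.829, -0.622)
t=7.000: state=(1.414, -1.026)
t=7.500: state=(0.791, -1.493)
t=8.000: state=(-0.111, -2.125)
t=8.500: state=(-1.231, -2.092)
t=8.770: state=(-1.705, -1.353)
compare at T: x=-1.705, y=-1.353

largest component: y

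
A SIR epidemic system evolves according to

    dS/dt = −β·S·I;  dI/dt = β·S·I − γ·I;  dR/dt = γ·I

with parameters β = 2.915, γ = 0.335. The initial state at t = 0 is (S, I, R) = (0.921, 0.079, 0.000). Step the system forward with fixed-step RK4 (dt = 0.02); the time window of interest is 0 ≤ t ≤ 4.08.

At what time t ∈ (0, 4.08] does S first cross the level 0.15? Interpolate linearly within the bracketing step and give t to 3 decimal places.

t = 1.654

t=0.000: state=(0.921, 0.079, 0.000)
step 1 (dt=0.02): k1=(-0.212, 0.186, 0.026), k2=(-0.217, 0.189, 0.027), k3=(-0.217, 0.190, 0.027), k4=(-0.221, 0.193, 0.028); state += dt/6·(k1+2k2+2k3+k4)
t=0.020: state=(0.917, 0.083, 0.001)
t=0.040: state=(0.912, 0.087, 0.001)
t=0.060: state=(0.907, 0.091, 0.002)
continuing one RK4 step at a time; state shown every 10 steps (Δt=0.2):
t=0.200: state=(0.869, 0.125, 0.007)
t=0.400: state=(0.793, 0.189, 0.017)
t=0.600: state=(0.694, 0.274, 0.033)
t=0.800: state=(0.575, 0.371, 0.054)
t=1.000: state=(0.450, 0.467, 0.082)
t=1.200: state=(0.335, 0.549, 0.116)
t=1.400: state=(0.239, 0.606, 0.155)
t=1.600: state=(0.166, 0.637, 0.197)
t=1.640: state=(0.154, 0.640, 0.206)
next step: t=1.660: state=(0.148, 0.642, 0.210) — S has crossed 0.15
linear interpolation between t=1.640 (0.15397) and t=1.660 (0.14832) → t≈1.654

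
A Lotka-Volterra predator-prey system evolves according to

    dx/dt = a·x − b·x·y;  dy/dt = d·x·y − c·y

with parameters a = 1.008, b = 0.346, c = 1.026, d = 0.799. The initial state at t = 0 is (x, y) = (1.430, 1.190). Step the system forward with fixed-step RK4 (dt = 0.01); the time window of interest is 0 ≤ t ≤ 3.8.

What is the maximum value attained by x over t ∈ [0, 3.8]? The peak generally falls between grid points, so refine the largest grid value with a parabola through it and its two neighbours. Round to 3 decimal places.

t=0.000: state=(1.430, 1.190)
step 1 (dt=0.01): k1=(0.853, 0.139), k2=(0.855, 0.143), k3=(0.855, 0.143), k4=(0.857, 0.147); state += dt/6·(k1+2k2+2k3+k4)
t=0.010: state=(1.439, 1.191)
t=0.020: state=(1.447, 1.193)
t=0.030: state=(1.456, 1.195)
continuing one RK4 step at a time; state shown every 20 steps (Δt=0.2):
t=0.200: state=(1.609, 1.235)
t=0.400: state=(1.802, 1.321)
t=0.600: state=(2.003, 1.458)
t=0.800: state=(2.201, 1.662)
t=1.000: state=(2.377, 1.953)
t=1.200: state=(2.507, 2.352)
t=1.400: state=(2.562, 2.875)
t=1.600: state=(2.514, 3.518)
t=1.800: state=(2.352, 4.233)
t=2.000: state=(2.095, 4.924)
t=2.200: state=(1.787, 5.471)
t=2.400: state=(1.479, 5.782)
t=2.600: state=(1.208, 5.834)
t=2.800: state=(0.992, 5.661)
t=3.000: state=(0.829, 5.329)
t=3.200: state=(0.712, 4.907)
t=3.400: state=(0.630, 4.447)
t=3.600: state=(0.576, 3.987)
t=3.800: state=(0.543, 3.550)
largest grid value and its neighbours: x(1.400)=2.56188, x(1.410)=2.56209, x(1.420)=2.56204
parabola through these three points peaks at t≈1.413 with x≈2.56210

max x = 2.562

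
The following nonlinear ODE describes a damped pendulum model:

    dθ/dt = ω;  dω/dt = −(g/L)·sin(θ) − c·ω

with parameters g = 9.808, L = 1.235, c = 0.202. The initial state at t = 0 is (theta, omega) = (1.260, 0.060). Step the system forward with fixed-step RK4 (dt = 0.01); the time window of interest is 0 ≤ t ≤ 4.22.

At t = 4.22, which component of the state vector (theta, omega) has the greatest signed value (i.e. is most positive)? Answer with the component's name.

largest component: omega

t=0.000: state=(1.260, 0.060)
step 1 (dt=0.01): k1=(0.060, -7.573), k2=(0.022, -7.566), k3=(0.022, -7.566), k4=(-0.016, -7.559); state += dt/6·(k1+2k2+2k3+k4)
t=0.010: state=(1.260, -0.016)
t=0.020: state=(1.260, -0.091)
t=0.030: state=(1.258, -0.166)
continuing one RK4 step at a time; state shown every 20 steps (Δt=0.2):
t=0.200: state=(1.124, -1.401)
t=0.400: state=(0.717, -2.593)
t=0.600: state=(0.130, -3.131)
t=0.800: state=(-0.471, -2.733)
t=1.000: state=(-0.914, -1.615)
t=1.200: state=(-1.099, -0.218)
t=1.400: state=(-1.003, 1.159)
t=1.600: state=(-0.653, 2.272)
t=1.800: state=(-0.135, 2.782)
t=2.000: state=(0.403, 2.455)
t=2.200: state=(0.802, 1.459)
t=2.400: state=(0.968, 0.176)
t=2.600: state=(0.874, -1.089)
t=2.800: state=(0.550, -2.077)
t=3.000: state=(0.082, -2.482)
t=3.200: state=(-0.391, -2.135)
t=3.400: state=(-0.732, -1.204)
t=3.600: state=(-0.856, -0.024)
t=3.800: state=(-0.745, 1.113)
t=4.000: state=(-0.431, 1.946)
t=4.200: state=(-0.005, 2.208)
t=4.220: state=(0.039, 2.196)
compare at T: theta=0.039, omega=2.196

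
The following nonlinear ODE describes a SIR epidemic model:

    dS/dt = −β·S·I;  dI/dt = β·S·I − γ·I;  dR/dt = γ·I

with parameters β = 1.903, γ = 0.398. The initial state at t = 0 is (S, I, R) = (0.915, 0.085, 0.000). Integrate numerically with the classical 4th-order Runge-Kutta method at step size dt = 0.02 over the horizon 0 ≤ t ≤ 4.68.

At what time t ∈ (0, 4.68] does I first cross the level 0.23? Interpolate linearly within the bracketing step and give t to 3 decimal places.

t = 0.843

t=0.000: state=(0.915, 0.085, 0.000)
step 1 (dt=0.02): k1=(-0.148, 0.114, 0.034), k2=(-0.150, 0.115, 0.034), k3=(-0.150, 0.115, 0.034), k4=(-0.152, 0.117, 0.035); state += dt/6·(k1+2k2+2k3+k4)
t=0.020: state=(0.912, 0.087, 0.001)
t=0.040: state=(0.909, 0.090, 0.001)
t=0.060: state=(0.906, 0.092, 0.002)
continuing one RK4 step at a time; state shown every 10 steps (Δt=0.2):
t=0.200: state=(0.882, 0.111, 0.008)
t=0.400: state=(0.841, 0.142, 0.018)
t=0.600: state=(0.791, 0.179, 0.030)
t=0.800: state=(0.733, 0.220, 0.046)
t=0.840: state=(0.721, 0.229, 0.050)
next step: t=0.860: state=(0.715, 0.234, 0.052) — I has crossed 0.23
linear interpolation between t=0.840 (0.22928) and t=0.860 (0.23376) → t≈0.843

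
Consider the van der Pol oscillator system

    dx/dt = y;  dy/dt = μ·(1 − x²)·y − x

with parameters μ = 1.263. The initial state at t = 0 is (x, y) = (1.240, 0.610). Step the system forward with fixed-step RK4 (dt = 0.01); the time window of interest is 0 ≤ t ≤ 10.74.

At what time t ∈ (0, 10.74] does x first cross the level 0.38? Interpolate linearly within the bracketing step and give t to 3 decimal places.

t=0.000: state=(1.240, 0.610)
step 1 (dt=0.01): k1=(0.610, -1.654), k2=(0.602, -1.657), k3=(0.602, -1.657), k4=(0.593, -1.660); state += dt/6·(k1+2k2+2k3+k4)
t=0.010: state=(1.246, 0.593)
t=0.020: state=(1.252, 0.577)
t=0.030: state=(1.258, 0.560)
continuing one RK4 step at a time; state shown every 50 steps (Δt=0.5):
t=0.500: state=(1.346, -0.143)
t=1.000: state=(1.145, -0.635)
t=1.500: state=(0.703, -1.180)
t=1.730: state=(0.388, -1.584)
next step: t=1.740: state=(0.372, -1.605) — x has crossed 0.38
linear interpolation between t=1.730 (0.38799) and t=1.740 (0.37204) → t≈1.735

t = 1.735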